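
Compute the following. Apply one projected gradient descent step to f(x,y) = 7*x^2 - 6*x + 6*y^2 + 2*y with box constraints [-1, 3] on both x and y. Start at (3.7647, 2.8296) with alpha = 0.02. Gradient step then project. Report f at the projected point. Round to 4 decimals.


Step 1: Compute gradient at (3.7647, 2.8296).
grad_x = 2*7*3.7647 - 6 = 46.7058
grad_y = 2*6*2.8296 + 2 = 35.9552
Step 2: Gradient step.
x_raw = 3.7647 - 0.02*46.7058 = 2.8306
y_raw = 2.8296 - 0.02*35.9552 = 2.1105
Step 3: Project onto [-1, 3].
x_proj = clip(2.8306) = 2.8306
y_proj = clip(2.1105) = 2.1105
Step 4: Evaluate f.
f(2.8306, 2.1105) = 70.0481


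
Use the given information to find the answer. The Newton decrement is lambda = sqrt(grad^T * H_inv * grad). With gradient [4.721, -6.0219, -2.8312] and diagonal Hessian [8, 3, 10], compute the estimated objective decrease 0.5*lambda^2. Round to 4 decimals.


Step 1: H is diagonal, so H^(-1) * g = [0.5901, -2.0073, -0.2831].
Step 2: g^T H^(-1) g = sum_i g_i^2 / H_ii
  = (4.721)^2/8 + (-6.0219)^2/3 + (-2.8312)^2/10
  = 2.786 + 12.0878 + 0.8016 = 15.6753
Step 3: Objective decrease = 0.5 * g^T H^(-1) g = 7.8377


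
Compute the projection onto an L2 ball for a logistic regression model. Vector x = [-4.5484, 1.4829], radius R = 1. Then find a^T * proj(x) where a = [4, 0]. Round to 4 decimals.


Step 1: Compute ||x|| (intermediates to 6 decimals).
||x|| = sqrt((-4.5484)^2 + 1.4829^2) = 4.784029
Step 2: Project.
Since ||x|| > R, scale = R/||x|| = 1/4.784029 = 0.209029, proj(x) = scale * x
proj(x) = [-0.950748, 0.309969]
Step 3: Dot product.
a^T * proj(x) = 4*(-0.950748) + 0*0.309969 = -3.803


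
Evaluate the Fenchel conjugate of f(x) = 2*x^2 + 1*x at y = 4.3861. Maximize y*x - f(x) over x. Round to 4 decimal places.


f*(y) = sup_x {y*x - a*x^2 - b*x} = sup_x {(y-b)*x - a*x^2}
FOC: (y - b) - 2a*x = 0 => x* = (y - b)/(2a)
x* = (4.3861 - 1)/(2*2) = 0.8465
f*(4.3861) = (y-b)^2/(4a) = (4.3861 - 1)^2/(4*2)
= 11.4657/8 = 1.4332


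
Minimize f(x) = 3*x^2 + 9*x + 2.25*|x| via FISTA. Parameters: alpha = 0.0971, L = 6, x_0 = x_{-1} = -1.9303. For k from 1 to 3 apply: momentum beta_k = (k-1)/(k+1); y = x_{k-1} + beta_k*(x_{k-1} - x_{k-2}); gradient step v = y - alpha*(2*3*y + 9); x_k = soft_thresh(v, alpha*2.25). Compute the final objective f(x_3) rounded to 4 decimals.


FISTA on f(x) = 3*x^2 + 9*x + 2.25*|x|
L = 6, alpha = 0.0971
Iteration 1: beta = 0.0, y = -1.9303 + 0.0*(-1.9303 + 1.9303) = -1.9303
  grad(y) = -2.5818, v = y - alpha*grad = -1.6796
  prox(v) = soft_thresh(-1.6796, 0.2185) = -1.4611
Iteration 2: beta = 0.3333, y = -1.4611 + 0.3333*(-1.4611 + 1.9303) = -1.3047
  grad(y) = 1.1715, v = y - alpha*grad = -1.4185
  prox(v) = soft_thresh(-1.4185, 0.2185) = -1.2
Iteration 3: beta = 0.5, y = -1.2 + 0.5*(-1.2 + 1.4611) = -1.0695
  grad(y) = 2.5832, v = y - alpha*grad = -1.3203
  prox(v) = soft_thresh(-1.3203, 0.2185) = -1.1018
f(x_3) = 3*(-1.1018)^2 + 9*(-1.1018) + 2.25*|-1.1018| = -3.7953


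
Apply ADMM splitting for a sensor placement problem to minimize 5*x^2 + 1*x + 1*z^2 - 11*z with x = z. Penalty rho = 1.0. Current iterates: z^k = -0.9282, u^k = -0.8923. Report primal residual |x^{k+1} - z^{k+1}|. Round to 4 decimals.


ADMM iteration with rho = 1.0, z^k = -0.9282, u^k = -0.8923
Step 1: x-update.
Minimize 5*x^2 + 1*x + (1.0/2)*(x + 0.9282 - 0.8923)^2
FOC: (2*5 + 1.0)*x = -1 + 1.0*(-0.9282 + 0.8923)
x^{k+1} = -0.0942
Step 2: z-update.
Minimize 1*z^2 - 11*z + (1.0/2)*(-0.0942 - z - 0.8923)^2
FOC: (2*1 + 1.0)*z = 11 + 1.0*(-0.0942 - 0.8923)
z^{k+1} = 3.3378
Step 3: u-update.
u^{k+1} = -0.8923 - 0.0942 - 3.3378 = -4.3243
Step 4: Primal residual = |-0.0942 - 3.3378| = 3.432


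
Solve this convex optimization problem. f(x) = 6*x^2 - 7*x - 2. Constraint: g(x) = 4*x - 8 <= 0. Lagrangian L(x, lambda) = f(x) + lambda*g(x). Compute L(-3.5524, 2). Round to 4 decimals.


Step 1: Evaluate f(x).
f(-3.5524) = 6*(-3.5524)^2 - 7*(-3.5524) - 2 = 98.5841
Step 2: Evaluate g(x).
g(-3.5524) = 4*-3.5524 - 8 = -22.2096
Step 3: Compute Lagrangian.
L = 98.5841 + 2*-22.2096 = 54.1649


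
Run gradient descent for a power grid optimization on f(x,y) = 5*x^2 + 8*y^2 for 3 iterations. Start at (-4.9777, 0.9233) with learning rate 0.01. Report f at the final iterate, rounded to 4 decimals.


Gradient descent on f(x,y) = 5*x^2 + 8*y^2.
Starting point: (-4.9777, 0.9233), alpha = 0.01
Step 1: grad_x = 2*5*-4.9777 = -49.777, grad_y = 2*8*0.9233 = 14.7728
  x_1 = -4.9777 - 0.01*-49.777 = -4.4799
  y_1 = 0.9233 - 0.01*14.7728 = 0.7756
Step 2: grad_x = 2*5*-4.4799 = -44.7993, grad_y = 2*8*0.7756 = 12.4092
  x_2 = -4.4799 - 0.01*-44.7993 = -4.0319
  y_2 = 0.7756 - 0.01*12.4092 = 0.6515
Step 3: grad_x = 2*5*-4.0319 = -40.3194, grad_y = 2*8*0.6515 = 10.4237
  x_3 = -4.0319 - 0.01*-40.3194 = -3.6287
  y_3 = 0.6515 - 0.01*10.4237 = 0.5472
f(-3.6287, 0.5472) = 5*(-3.6287)^2 + 8*0.5472^2 = 68.2347


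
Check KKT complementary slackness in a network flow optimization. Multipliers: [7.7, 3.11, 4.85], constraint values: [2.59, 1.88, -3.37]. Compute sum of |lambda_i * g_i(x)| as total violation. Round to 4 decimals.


KKT complementary slackness check:
lambda_1 * g_1 = 7.7 * 2.59 = 19.943
lambda_2 * g_2 = 3.11 * 1.88 = 5.8468
lambda_3 * g_3 = 4.85 * -3.37 = -16.3445
Total violation = 19.943 + 5.8468 + 16.3445 = 42.1343


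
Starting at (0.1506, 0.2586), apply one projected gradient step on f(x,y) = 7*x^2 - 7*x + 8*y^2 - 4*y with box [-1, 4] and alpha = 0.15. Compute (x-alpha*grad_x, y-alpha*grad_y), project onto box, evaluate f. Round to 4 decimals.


Step 1: Compute gradient at (0.1506, 0.2586).
grad_x = 2*7*0.1506 - 7 = -4.8916
grad_y = 2*8*0.2586 - 4 = 0.1376
Step 2: Gradient step.
x_raw = 0.1506 - 0.15*-4.8916 = 0.8843
y_raw = 0.2586 - 0.15*0.1376 = 0.238
Step 3: Project onto [-1, 4].
x_proj = clip(0.8843) = 0.8843
y_proj = clip(0.238) = 0.238
Step 4: Evaluate f.
f(0.8843, 0.238) = -1.2148


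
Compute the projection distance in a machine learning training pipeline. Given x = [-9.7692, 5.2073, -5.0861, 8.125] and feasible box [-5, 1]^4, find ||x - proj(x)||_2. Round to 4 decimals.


Project each component onto [-5, 1].
clip(-9.7692) = -5.0, clip(5.2073) = 1.0, clip(-5.0861) = -5.0, clip(8.125) = 1.0
Projection = [-5.0, 1.0, -5.0, 1.0]
Squared diffs: [22.7453, 17.7014, 0.0074, 50.7656]
Distance = sqrt(91.2197) = 9.5509


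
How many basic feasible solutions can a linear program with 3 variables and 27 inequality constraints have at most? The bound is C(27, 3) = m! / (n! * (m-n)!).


Each vertex corresponds to some choice of n active constraints out of m, so the number of vertices is at most C(m, n) = m! / (n!(m-n)!).
m = 27, n = 3
Numerator: 27 * 26 * 25
Denominator: 3! = 6
C(27, 3) = 2925


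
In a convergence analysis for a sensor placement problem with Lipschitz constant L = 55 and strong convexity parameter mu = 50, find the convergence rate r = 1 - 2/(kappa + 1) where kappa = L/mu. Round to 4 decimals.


Step 1: Compute the condition number.
kappa = L/mu = 55/50 = 1.1
Step 2: Compute the convergence rate.
r = 1 - 2/(kappa + 1) = 1 - 2*mu/(L + mu) = (L - mu)/(L + mu) = 5/105 = 0.0476


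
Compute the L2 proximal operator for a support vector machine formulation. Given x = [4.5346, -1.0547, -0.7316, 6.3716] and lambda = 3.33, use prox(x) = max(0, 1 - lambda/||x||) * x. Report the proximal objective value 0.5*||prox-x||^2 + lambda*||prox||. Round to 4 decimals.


Step 1: Compute ||x||.
||x|| = 7.9251
Step 2: Compute scaling factor.
scale = max(0, 1 - 3.33/7.9251) = 0.5798
Step 3: prox(x) = [2.6292, -0.6115, -0.4242, 3.6944]
||prox(x)|| = 4.5951
Step 4: Proximal objective.
0.5*||prox-x||^2 = 5.5445
lambda*||prox|| = 15.3017
Total = 20.8462


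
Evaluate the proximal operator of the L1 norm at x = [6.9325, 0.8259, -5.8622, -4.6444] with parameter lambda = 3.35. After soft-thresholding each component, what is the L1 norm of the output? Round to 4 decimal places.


Soft-thresholding with lambda = 3.35:
prox(6.9325) = sign(6.9325)*max(|6.9325| - 3.35, 0) = 3.5825
prox(0.8259) = sign(0.8259)*max(|0.8259| - 3.35, 0) = 0.0
prox(-5.8622) = sign(-5.8622)*max(|-5.8622| - 3.35, 0) = -2.5122
prox(-4.6444) = sign(-4.6444)*max(|-4.6444| - 3.35, 0) = -1.2944
prox(x) = [3.5825, 0.0, -2.5122, -1.2944]
||prox(x)||_1 = 3.5825 + 0.0 + 2.5122 + 1.2944 = 7.3891


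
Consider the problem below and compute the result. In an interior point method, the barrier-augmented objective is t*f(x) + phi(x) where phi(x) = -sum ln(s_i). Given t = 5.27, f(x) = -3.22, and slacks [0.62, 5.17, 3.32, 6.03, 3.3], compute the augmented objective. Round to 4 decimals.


Step 1: Compute log-barrier.
ln values: [-0.478, 1.6429, 1.2, 1.7967, 1.1939]
phi = -(-0.478 + 1.6429 + 1.2 + 1.7967 + 1.1939) = -5.3555
Step 2: Compute augmented objective.
t*f(x) = 5.27*-3.22 = -16.9694
Total = -16.9694 - 5.3555 = -22.3249


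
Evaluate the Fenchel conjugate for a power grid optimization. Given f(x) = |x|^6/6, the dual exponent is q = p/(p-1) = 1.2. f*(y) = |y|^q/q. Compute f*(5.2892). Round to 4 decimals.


The conjugate exponent q satisfies 1/p + 1/q = 1.
p = 6, so q = 6/(6 - 1) = 1.2
|y|^q = 5.2892^1.2 = 7.3802
f*(5.2892) = 7.3802 / 1.2 = 6.1502


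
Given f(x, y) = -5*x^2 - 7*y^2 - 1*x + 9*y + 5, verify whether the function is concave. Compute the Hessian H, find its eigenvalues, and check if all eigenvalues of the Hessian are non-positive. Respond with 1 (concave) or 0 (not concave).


The Hessian of f(x,y) = -5*x^2 - 7*y^2 - 1*x + 9*y + 5 is:
H = [[-10, 0], [0, -14]]
Trace = -10 - 14 = -24
Determinant = -10*-14 - (0)^2 = 140
Discriminant = (-24)^2 - 4*140 = 16.0
Eigenvalues: lambda_1 = -14.0, lambda_2 = -10.0
The function is concave.

1


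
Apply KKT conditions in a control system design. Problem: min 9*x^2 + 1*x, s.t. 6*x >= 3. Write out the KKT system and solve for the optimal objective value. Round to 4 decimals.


Step 1: Try lambda = 0 (constraint inactive).
x_unc = -1/(2*9) = -0.0556
Check: 6*-0.0556 = -0.3336 < 3 -- violated!
Step 2: Constraint must be active: 6*x = 3
x* = 3/6 = 0.5
lambda = (2*9*0.5 + 1)/6 = 1.6667
Step 3: Compute optimal value.
f(x*) = 9*0.5^2 + 1*0.5 = 2.75


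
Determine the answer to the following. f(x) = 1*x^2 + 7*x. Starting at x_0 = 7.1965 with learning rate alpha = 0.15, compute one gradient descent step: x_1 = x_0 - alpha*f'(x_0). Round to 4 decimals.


We compute the gradient at x_0 and apply the update.
f'(x) = 2*x + 7
f'(7.1965) = 2*7.1965 + 7 = 21.393
x_1 = 7.1965 - 0.15*21.393 = 3.9876


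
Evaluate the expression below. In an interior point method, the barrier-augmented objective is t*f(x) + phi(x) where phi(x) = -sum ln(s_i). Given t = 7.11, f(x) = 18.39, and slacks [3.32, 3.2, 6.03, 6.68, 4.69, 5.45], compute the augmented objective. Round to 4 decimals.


Step 1: Compute log-barrier.
ln values: [1.2, 1.1632, 1.7967, 1.8991, 1.5454, 1.6956]
phi = -(1.2 + 1.1632 + 1.7967 + 1.8991 + 1.5454 + 1.6956) = -9.3
Step 2: Compute augmented objective.
t*f(x) = 7.11*18.39 = 130.7529
Total = 130.7529 - 9.3 = 121.4529


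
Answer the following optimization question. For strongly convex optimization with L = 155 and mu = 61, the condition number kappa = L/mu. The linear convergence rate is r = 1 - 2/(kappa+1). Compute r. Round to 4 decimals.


Step 1: Compute the condition number.
kappa = L/mu = 155/61 = 2.541
Step 2: Compute the convergence rate.
r = 1 - 2/(kappa + 1) = 1 - 2*mu/(L + mu) = (L - mu)/(L + mu) = 94/216 = 0.4352


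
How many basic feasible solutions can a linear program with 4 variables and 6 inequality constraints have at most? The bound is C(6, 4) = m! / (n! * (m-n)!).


Each vertex corresponds to some choice of n active constraints out of m, so the number of vertices is at most C(m, n) = m! / (n!(m-n)!).
m = 6, n = 4
Numerator: 6 * 5 * 4 * 3
Denominator: 4! = 24
C(6, 4) = 15


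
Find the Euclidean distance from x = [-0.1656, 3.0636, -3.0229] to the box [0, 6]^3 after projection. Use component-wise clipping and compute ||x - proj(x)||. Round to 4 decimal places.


Project each component onto [0, 6].
clip(-0.1656) = 0.0, clip(3.0636) = 3.0636, clip(-3.0229) = 0.0
Projection = [0.0, 3.0636, 0.0]
Squared diffs: [0.0274, 0.0, 9.1379]
Distance = sqrt(9.1653) = 3.0274


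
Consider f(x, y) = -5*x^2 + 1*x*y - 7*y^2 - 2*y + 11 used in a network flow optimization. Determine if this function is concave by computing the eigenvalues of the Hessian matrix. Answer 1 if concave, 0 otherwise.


The Hessian of f(x,y) = -5*x^2 + 1*x*y - 7*y^2 - 2*y + 11 is:
H = [[-10, 1], [1, -14]]
Trace = -10 - 14 = -24
Determinant = -10*-14 - (1)^2 = 139
Discriminant = (-24)^2 - 4*139 = 20.0
Eigenvalues: lambda_1 = -14.2361, lambda_2 = -9.7639
The function is concave.

1


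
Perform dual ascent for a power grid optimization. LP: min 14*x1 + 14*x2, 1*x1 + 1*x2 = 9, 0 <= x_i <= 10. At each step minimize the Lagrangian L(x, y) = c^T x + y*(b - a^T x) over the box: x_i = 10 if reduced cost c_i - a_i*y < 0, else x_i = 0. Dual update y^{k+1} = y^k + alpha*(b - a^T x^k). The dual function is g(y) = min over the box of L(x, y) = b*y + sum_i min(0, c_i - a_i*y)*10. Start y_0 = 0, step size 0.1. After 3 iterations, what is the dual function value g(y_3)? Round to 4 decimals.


Dual ascent for LP: min 14*x1 + 14*x2, 1*x1 + 1*x2 = 9, 0 <= x_i <= 10
Step 1: y^k = 0.0, reduced costs: (14.0, 14.0)
  x^k = (0.0, 0.0), subgradient = b - a^T x = 9.0
  y^{k+1} = 0.0 + 0.1*9.0 = 0.9
Step 2: y^k = 0.9, reduced costs: (13.1, 13.1)
  x^k = (0.0, 0.0), subgradient = b - a^T x = 9.0
  y^{k+1} = 0.9 + 0.1*9.0 = 1.8
Step 3: y^k = 1.8, reduced costs: (12.2, 12.2)
  x^k = (0.0, 0.0), subgradient = b - a^T x = 9.0
  y^{k+1} = 1.8 + 0.1*9.0 = 2.7
Dual objective at y_3 = 2.7: reduced costs (11.3, 11.3), box minimizer x = (0.0, 0.0)
g(y_3) = b*y + (c1 - a1*y)*x1 + (c2 - a2*y)*x2 = 9*2.7 + 11.3*0.0 + 11.3*0.0 = 24.3 + 0.0 + 0.0 = 24.3


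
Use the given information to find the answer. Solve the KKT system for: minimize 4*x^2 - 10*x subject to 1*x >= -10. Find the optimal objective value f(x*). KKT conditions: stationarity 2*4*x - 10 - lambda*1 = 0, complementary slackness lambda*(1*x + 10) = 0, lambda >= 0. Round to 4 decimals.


Step 1: Try lambda = 0 (constraint inactive).
Stationarity: 2*4*x - 10 = 0
x* = 10/(2*4) = 1.25
Check constraint: 1*1.25 = 1.25 >= -10 -- satisfied.
Step 2: Compute optimal value.
f(x*) = 4*1.25^2 - 10*1.25 = -6.25


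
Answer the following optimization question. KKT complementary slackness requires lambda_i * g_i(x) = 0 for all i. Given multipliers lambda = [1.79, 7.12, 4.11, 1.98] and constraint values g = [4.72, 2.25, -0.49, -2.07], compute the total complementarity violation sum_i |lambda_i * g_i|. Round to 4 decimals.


KKT complementary slackness check:
lambda_1 * g_1 = 1.79 * 4.72 = 8.4488
lambda_2 * g_2 = 7.12 * 2.25 = 16.02
lambda_3 * g_3 = 4.11 * -0.49 = -2.0139
lambda_4 * g_4 = 1.98 * -2.07 = -4.0986
Total violation = 8.4488 + 16.02 + 2.0139 + 4.0986 = 30.5813


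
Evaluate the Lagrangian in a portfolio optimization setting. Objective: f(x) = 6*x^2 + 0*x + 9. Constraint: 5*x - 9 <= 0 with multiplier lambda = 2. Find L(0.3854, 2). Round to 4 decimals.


Step 1: Evaluate f(x).
f(0.3854) = 6*0.3854^2 + 0*0.3854 + 9 = 9.8912
Step 2: Evaluate g(x).
g(0.3854) = 5*0.3854 - 9 = -7.073
Step 3: Compute Lagrangian.
L = 9.8912 + 2*-7.073 = -4.2548


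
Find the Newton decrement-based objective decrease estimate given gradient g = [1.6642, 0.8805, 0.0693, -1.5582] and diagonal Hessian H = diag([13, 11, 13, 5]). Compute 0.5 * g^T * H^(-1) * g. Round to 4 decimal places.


Step 1: H is diagonal, so H^(-1) * g = [0.128, 0.08, 0.0053, -0.3116].
Step 2: g^T H^(-1) g = sum_i g_i^2 / H_ii
  = (1.6642)^2/13 + (0.8805)^2/11 + (0.0693)^2/13 + (-1.5582)^2/5
  = 0.213 + 0.0705 + 0.0004 + 0.4856 = 0.7695
Step 3: Objective decrease = 0.5 * g^T H^(-1) g = 0.3847


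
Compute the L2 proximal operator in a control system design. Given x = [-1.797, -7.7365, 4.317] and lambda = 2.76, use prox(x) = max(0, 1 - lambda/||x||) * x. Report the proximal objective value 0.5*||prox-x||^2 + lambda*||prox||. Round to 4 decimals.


Step 1: Compute ||x||.
||x|| = 9.0399
Step 2: Compute scaling factor.
scale = max(0, 1 - 2.76/9.0399) = 0.6947
Step 3: prox(x) = [-1.2484, -5.3744, 2.999]
||prox(x)|| = 6.2799
Step 4: Proximal objective.
0.5*||prox-x||^2 = 3.8088
lambda*||prox|| = 17.3325
Total = 21.1412


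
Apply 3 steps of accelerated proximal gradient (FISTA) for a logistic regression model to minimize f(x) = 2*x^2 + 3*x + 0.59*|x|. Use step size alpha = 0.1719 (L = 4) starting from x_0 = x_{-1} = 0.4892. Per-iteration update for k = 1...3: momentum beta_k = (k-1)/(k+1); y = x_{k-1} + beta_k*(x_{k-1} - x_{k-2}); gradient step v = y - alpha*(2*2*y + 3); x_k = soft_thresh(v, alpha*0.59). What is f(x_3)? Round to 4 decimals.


FISTA on f(x) = 2*x^2 + 3*x + 0.59*|x|
L = 4, alpha = 0.1719
Iteration 1: beta = 0.0, y = 0.4892 + 0.0*(0.4892 - 0.4892) = 0.4892
  grad(y) = 4.9568, v = y - alpha*grad = -0.3629
  prox(v) = soft_thresh(-0.3629, 0.1014) = -0.2615
Iteration 2: beta = 0.3333, y = -0.2615 + 0.3333*(-0.2615 - 0.4892) = -0.5117
  grad(y) = 0.9533, v = y - alpha*grad = -0.6755
  prox(v) = soft_thresh(-0.6755, 0.1014) = -0.5741
Iteration 3: beta = 0.5, y = -0.5741 + 0.5*(-0.5741 + 0.2615) = -0.7305
  grad(y) = 0.0782, v = y - alpha*grad = -0.7439
  prox(v) = soft_thresh(-0.7439, 0.1014) = -0.6425
f(x_3) = 2*(-0.6425)^2 + 3*(-0.6425) + 0.59*|-0.6425| = -0.7228


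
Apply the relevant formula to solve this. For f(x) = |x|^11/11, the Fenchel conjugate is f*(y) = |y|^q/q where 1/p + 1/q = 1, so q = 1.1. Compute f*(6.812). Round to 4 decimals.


The conjugate exponent q satisfies 1/p + 1/q = 1.
p = 11, so q = 11/(11 - 1) = 1.1
|y|^q = 6.812^1.1 = 8.2528
f*(6.812) = 8.2528 / 1.1 = 7.5026


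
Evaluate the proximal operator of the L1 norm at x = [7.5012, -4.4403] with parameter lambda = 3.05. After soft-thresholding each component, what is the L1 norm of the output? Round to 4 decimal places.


Soft-thresholding with lambda = 3.05:
prox(7.5012) = sign(7.5012)*max(|7.5012| - 3.05, 0) = 4.4512
prox(-4.4403) = sign(-4.4403)*max(|-4.4403| - 3.05, 0) = -1.3903
prox(x) = [4.4512, -1.3903]
||prox(x)||_1 = 4.4512 + 1.3903 = 5.8415


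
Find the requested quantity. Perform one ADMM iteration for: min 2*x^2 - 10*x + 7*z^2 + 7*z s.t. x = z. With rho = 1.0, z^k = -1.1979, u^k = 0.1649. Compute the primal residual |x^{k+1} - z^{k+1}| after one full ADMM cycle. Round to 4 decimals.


ADMM iteration with rho = 1.0, z^k = -1.1979, u^k = 0.1649
Step 1: x-update.
Minimize 2*x^2 - 10*x + (1.0/2)*(x + 1.1979 + 0.1649)^2
FOC: (2*2 + 1.0)*x = 10 + 1.0*(-1.1979 - 0.1649)
x^{k+1} = 1.7274
Step 2: z-update.
Minimize 7*z^2 + 7*z + (1.0/2)*(1.7274 - z + 0.1649)^2
FOC: (2*7 + 1.0)*z = -7 + 1.0*(1.7274 + 0.1649)
z^{k+1} = -0.3405
Step 3: u-update.
u^{k+1} = 0.1649 + 1.7274 + 0.3405 = 2.2329
Step 4: Primal residual = |1.7274 + 0.3405| = 2.068


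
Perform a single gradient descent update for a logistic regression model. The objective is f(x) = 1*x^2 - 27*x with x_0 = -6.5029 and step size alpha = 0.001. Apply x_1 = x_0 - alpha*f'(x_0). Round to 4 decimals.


We compute the gradient at x_0 and apply the update.
f'(x) = 2*x - 27
f'(-6.5029) = 2*-6.5029 - 27 = -40.0058
x_1 = -6.5029 - 0.001*-40.0058 = -6.4629


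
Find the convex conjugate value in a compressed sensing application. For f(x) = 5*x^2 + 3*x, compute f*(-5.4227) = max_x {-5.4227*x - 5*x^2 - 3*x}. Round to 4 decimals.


f*(y) = sup_x {y*x - a*x^2 - b*x} = sup_x {(y-b)*x - a*x^2}
FOC: (y - b) - 2a*x = 0 => x* = (y - b)/(2a)
x* = (-5.4227 - 3)/(2*5) = -0.8423
f*(-5.4227) = (y-b)^2/(4a) = (-5.4227 - 3)^2/(4*5)
= 70.9419/20 = 3.5471


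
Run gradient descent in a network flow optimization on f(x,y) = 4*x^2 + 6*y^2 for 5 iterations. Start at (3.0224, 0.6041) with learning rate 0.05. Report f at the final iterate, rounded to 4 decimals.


Gradient descent on f(x,y) = 4*x^2 + 6*y^2.
Starting point: (3.0224, 0.6041), alpha = 0.05
Step 1: grad_x = 2*4*3.0224 = 24.1792, grad_y = 2*6*0.6041 = 7.2492
  x_1 = 3.0224 - 0.05*24.1792 = 1.8134
  y_1 = 0.6041 - 0.05*7.2492 = 0.2416
Step 2: grad_x = 2*4*1.8134 = 14.5075, grad_y = 2*6*0.2416 = 2.8997
  x_2 = 1.8134 - 0.05*14.5075 = 1.0881
  y_2 = 0.2416 - 0.05*2.8997 = 0.0967
Step 3: grad_x = 2*4*1.0881 = 8.7045, grad_y = 2*6*0.0967 = 1.1599
  x_3 = 1.0881 - 0.05*8.7045 = 0.6528
  y_3 = 0.0967 - 0.05*1.1599 = 0.0387
Step 4: grad_x = 2*4*0.6528 = 5.2227, grad_y = 2*6*0.0387 = 0.4639
  x_4 = 0.6528 - 0.05*5.2227 = 0.3917
  y_4 = 0.0387 - 0.05*0.4639 = 0.0155
Step 5: grad_x = 2*4*0.3917 = 3.1336, grad_y = 2*6*0.0155 = 0.1856
  x_5 = 0.3917 - 0.05*3.1336 = 0.235
  y_5 = 0.0155 - 0.05*0.1856 = 0.0062
f(0.235, 0.0062) = 4*0.235^2 + 6*0.0062^2 = 0.2212


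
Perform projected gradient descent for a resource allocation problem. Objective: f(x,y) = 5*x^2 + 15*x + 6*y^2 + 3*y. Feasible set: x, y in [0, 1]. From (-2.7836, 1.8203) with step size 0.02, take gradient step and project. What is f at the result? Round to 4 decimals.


Step 1: Compute gradient at (-2.7836, 1.8203).
grad_x = 2*5*-2.7836 + 15 = -12.836
grad_y = 2*6*1.8203 + 3 = 24.8436
Step 2: Gradient step.
x_raw = -2.7836 - 0.02*-12.836 = -2.5269
y_raw = 1.8203 - 0.02*24.8436 = 1.3234
Step 3: Project onto [0, 1].
x_proj = clip(-2.5269) = 0.0
y_proj = clip(1.3234) = 1.0
Step 4: Evaluate f.
f(0.0, 1.0) = 9.0


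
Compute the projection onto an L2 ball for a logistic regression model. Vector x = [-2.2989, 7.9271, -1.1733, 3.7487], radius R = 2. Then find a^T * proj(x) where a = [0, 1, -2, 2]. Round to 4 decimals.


Step 1: Compute ||x|| (intermediates to 6 decimals).
||x|| = sqrt((-2.2989)^2 + 7.9271^2 + (-1.1733)^2 + 3.7487^2) = 9.140746
Step 2: Project.
Since ||x|| > R, scale = R/||x|| = 2/9.140746 = 0.218801, proj(x) = scale * x
proj(x) = [-0.503002, 1.734457, -0.256719, 0.820219]
Step 3: Dot product.
a^T * proj(x) = 0*(-0.503002) + 1*1.734457 - 2*(-0.256719) + 2*0.820219 = 3.8883


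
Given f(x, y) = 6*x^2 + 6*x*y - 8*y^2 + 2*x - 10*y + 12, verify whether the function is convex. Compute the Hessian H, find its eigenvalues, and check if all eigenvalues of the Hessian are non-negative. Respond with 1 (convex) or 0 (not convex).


The Hessian of f(x,y) = 6*x^2 + 6*x*y - 8*y^2 + 2*x - 10*y + 12 is:
H = [[12, 6], [6, -16]]
Trace = 12 - 16 = -4
Determinant = 12*-16 - (6)^2 = -228
Discriminant = (-4)^2 - 4*-228 = 928.0
Eigenvalues: lambda_1 = -17.2315, lambda_2 = 13.2315
The function is not convex.

0


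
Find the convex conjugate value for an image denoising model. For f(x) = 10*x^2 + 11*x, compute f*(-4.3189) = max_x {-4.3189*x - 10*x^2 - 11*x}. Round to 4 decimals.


f*(y) = sup_x {y*x - a*x^2 - b*x} = sup_x {(y-b)*x - a*x^2}
FOC: (y - b) - 2a*x = 0 => x* = (y - b)/(2a)
x* = (-4.3189 - 11)/(2*10) = -0.7659
f*(-4.3189) = (y-b)^2/(4a) = (-4.3189 - 11)^2/(4*10)
= 234.6687/40 = 5.8667


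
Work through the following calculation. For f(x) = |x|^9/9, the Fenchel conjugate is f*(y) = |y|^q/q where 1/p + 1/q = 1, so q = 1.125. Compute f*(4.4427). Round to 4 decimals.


The conjugate exponent q satisfies 1/p + 1/q = 1.
p = 9, so q = 9/(9 - 1) = 1.125
|y|^q = 4.4427^1.125 = 5.3531
f*(4.4427) = 5.3531 / 1.125 = 4.7583


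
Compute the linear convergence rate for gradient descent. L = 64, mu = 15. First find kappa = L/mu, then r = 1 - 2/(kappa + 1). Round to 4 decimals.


Step 1: Compute the condition number.
kappa = L/mu = 64/15 = 4.2667
Step 2: Compute the convergence rate.
r = 1 - 2/(kappa + 1) = 1 - 2*mu/(L + mu) = (L - mu)/(L + mu) = 49/79 = 0.6203


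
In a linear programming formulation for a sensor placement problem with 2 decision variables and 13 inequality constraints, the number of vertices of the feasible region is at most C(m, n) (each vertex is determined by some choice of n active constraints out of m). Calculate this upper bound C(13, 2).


Each vertex corresponds to some choice of n active constraints out of m, so the number of vertices is at most C(m, n) = m! / (n!(m-n)!).
m = 13, n = 2
Numerator: 13 * 12
Denominator: 2! = 2
C(13, 2) = 78


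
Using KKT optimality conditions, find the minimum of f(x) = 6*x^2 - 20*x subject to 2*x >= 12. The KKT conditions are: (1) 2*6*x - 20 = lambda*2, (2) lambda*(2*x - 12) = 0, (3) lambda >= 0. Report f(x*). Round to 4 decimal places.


Step 1: Try lambda = 0 (constraint inactive).
x_unc = 20/(2*6) = 1.6667
Check: 2*1.6667 = 3.3334 < 12 -- violated!
Step 2: Constraint must be active: 2*x = 12
x* = 12/2 = 6.0
lambda = (2*6*6.0 - 20)/2 = 26.0
Step 3: Compute optimal value.
f(x*) = 6*6.0^2 - 20*6.0 = 96.0


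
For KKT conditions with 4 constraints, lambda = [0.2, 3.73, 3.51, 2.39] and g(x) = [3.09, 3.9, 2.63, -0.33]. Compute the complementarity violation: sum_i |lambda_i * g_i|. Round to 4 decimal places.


KKT complementary slackness check:
lambda_1 * g_1 = 0.2 * 3.09 = 0.618
lambda_2 * g_2 = 3.73 * 3.9 = 14.547
lambda_3 * g_3 = 3.51 * 2.63 = 9.2313
lambda_4 * g_4 = 2.39 * -0.33 = -0.7887
Total violation = 0.618 + 14.547 + 9.2313 + 0.7887 = 25.185


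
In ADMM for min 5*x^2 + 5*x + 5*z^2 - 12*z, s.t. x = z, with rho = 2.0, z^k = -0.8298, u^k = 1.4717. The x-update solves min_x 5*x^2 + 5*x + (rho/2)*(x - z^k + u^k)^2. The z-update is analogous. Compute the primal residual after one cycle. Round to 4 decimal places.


ADMM iteration with rho = 2.0, z^k = -0.8298, u^k = 1.4717
Step 1: x-update.
Minimize 5*x^2 + 5*x + (2.0/2)*(x + 0.8298 + 1.4717)^2
FOC: (2*5 + 2.0)*x = -5 + 2.0*(-0.8298 - 1.4717)
x^{k+1} = -0.8003
Step 2: z-update.
Minimize 5*z^2 - 12*z + (2.0/2)*(-0.8003 - z + 1.4717)^2
FOC: (2*5 + 2.0)*z = 12 + 2.0*(-0.8003 + 1.4717)
z^{k+1} = 1.1119
Step 3: u-update.
u^{k+1} = 1.4717 - 0.8003 - 1.1119 = -0.4405
Step 4: Primal residual = |-0.8003 - 1.1119| = 1.9122


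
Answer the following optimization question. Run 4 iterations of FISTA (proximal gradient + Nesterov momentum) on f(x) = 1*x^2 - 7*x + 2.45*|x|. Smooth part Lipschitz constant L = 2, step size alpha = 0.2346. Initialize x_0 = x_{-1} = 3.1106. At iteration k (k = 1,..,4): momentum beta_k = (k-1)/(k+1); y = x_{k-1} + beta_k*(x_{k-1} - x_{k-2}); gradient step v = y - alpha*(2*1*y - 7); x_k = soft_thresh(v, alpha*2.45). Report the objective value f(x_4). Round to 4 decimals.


FISTA on f(x) = 1*x^2 - 7*x + 2.45*|x|
L = 2, alpha = 0.2346
Iteration 1: beta = 0.0, y = 3.1106 + 0.0*(3.1106 - 3.1106) = 3.1106
  grad(y) = -0.7788, v = y - alpha*grad = 3.2933
  prox(v) = soft_thresh(3.2933, 0.5748) = 2.7185
Iteration 2: beta = 0.3333, y = 2.7185 + 0.3333*(2.7185 - 3.1106) = 2.5878
  grad(y) = -1.8243, v = y - alpha*grad = 3.0158
  prox(v) = soft_thresh(3.0158, 0.5748) = 2.4411
Iteration 3: beta = 0.5, y = 2.4411 + 0.5*(2.4411 - 2.7185) = 2.3023
  grad(y) = -2.3954, v = y - alpha*grad = 2.8643
  prox(v) = soft_thresh(2.8643, 0.5748) = 2.2895
Iteration 4: beta = 0.6, y = 2.2895 + 0.6*(2.2895 - 2.4411) = 2.1986
  grad(y) = -2.6029, v = y - alpha*grad = 2.8092
  prox(v) = soft_thresh(2.8092, 0.5748) = 2.2344
f(x_4) = 1*2.2344^2 - 7*2.2344 + 2.45*|2.2344| = -5.174


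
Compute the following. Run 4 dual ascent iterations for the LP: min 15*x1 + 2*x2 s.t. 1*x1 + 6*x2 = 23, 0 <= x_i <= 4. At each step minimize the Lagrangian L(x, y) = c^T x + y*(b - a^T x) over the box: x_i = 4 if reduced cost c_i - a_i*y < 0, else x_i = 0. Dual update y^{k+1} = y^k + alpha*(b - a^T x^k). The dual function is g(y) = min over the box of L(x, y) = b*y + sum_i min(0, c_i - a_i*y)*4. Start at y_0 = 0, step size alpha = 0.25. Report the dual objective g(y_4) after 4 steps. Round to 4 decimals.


Dual ascent for LP: min 15*x1 + 2*x2, 1*x1 + 6*x2 = 23, 0 <= x_i <= 4
Step 1: y^k = 0.0, reduced costs: (15.0, 2.0)
  x^k = (0.0, 0.0), subgradient = b - a^T x = 23.0
  y^{k+1} = 0.0 + 0.25*23.0 = 5.75
Step 2: y^k = 5.75, reduced costs: (9.25, -32.5)
  x^k = (0.0, 4.0), subgradient = b - a^T x = -1.0
  y^{k+1} = 5.75 + 0.25*-1.0 = 5.5
Step 3: y^k = 5.5, reduced costs: (9.5, -31.0)
  x^k = (0.0, 4.0), subgradient = b - a^T x = -1.0
  y^{k+1} = 5.5 + 0.25*-1.0 = 5.25
Step 4: y^k = 5.25, reduced costs: (9.75, -29.5)
  x^k = (0.0, 4.0), subgradient = b - a^T x = -1.0
  y^{k+1} = 5.25 + 0.25*-1.0 = 5.0
Dual objective at y_4 = 5.0: reduced costs (10.0, -28.0), box minimizer x = (0.0, 4.0)
g(y_4) = b*y + (c1 - a1*y)*x1 + (c2 - a2*y)*x2 = 23*5.0 + 10.0*0.0 + (-28.0)*4.0 = 115.0 + 0.0 - 112.0 = 3.0


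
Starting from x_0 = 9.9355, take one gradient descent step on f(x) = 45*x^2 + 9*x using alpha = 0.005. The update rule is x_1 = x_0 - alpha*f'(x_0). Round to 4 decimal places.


We compute the gradient at x_0 and apply the update.
f'(x) = 90*x + 9
f'(9.9355) = 90*9.9355 + 9 = 903.195
x_1 = 9.9355 - 0.005*903.195 = 5.4195


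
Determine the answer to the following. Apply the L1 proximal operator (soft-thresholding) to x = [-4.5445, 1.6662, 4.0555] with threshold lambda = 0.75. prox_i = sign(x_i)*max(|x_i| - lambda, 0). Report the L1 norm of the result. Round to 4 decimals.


Soft-thresholding with lambda = 0.75:
prox(-4.5445) = sign(-4.5445)*max(|-4.5445| - 0.75, 0) = -3.7945
prox(1.6662) = sign(1.6662)*max(|1.6662| - 0.75, 0) = 0.9162
prox(4.0555) = sign(4.0555)*max(|4.0555| - 0.75, 0) = 3.3055
prox(x) = [-3.7945, 0.9162, 3.3055]
||prox(x)||_1 = 3.7945 + 0.9162 + 3.3055 = 8.0162


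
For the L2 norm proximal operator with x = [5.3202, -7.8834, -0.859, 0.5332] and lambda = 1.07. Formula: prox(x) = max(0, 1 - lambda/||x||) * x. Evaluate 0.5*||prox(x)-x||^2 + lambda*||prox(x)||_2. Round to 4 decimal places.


Step 1: Compute ||x||.
||x|| = 9.5642
Step 2: Compute scaling factor.
scale = max(0, 1 - 1.07/9.5642) = 0.8881
Step 3: prox(x) = [4.725, -7.0014, -0.7629, 0.4735]
||prox(x)|| = 8.4942
Step 4: Proximal objective.
0.5*||prox-x||^2 = 0.5725
lambda*||prox|| = 9.0888
Total = 9.6613


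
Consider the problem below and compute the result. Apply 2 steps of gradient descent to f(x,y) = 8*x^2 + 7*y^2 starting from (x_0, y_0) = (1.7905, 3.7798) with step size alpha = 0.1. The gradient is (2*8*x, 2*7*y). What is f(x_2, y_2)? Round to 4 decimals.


Gradient descent on f(x,y) = 8*x^2 + 7*y^2.
Starting point: (1.7905, 3.7798), alpha = 0.1
Step 1: grad_x = 2*8*1.7905 = 28.648, grad_y = 2*7*3.7798 = 52.9172
  x_1 = 1.7905 - 0.1*28.648 = -1.0743
  y_1 = 3.7798 - 0.1*52.9172 = -1.5119
Step 2: grad_x = 2*8*-1.0743 = -17.1888, grad_y = 2*7*-1.5119 = -21.1669
  x_2 = -1.0743 - 0.1*-17.1888 = 0.6446
  y_2 = -1.5119 - 0.1*-21.1669 = 0.6048
f(0.6446, 0.6048) = 8*0.6446^2 + 7*0.6048^2 = 5.8841


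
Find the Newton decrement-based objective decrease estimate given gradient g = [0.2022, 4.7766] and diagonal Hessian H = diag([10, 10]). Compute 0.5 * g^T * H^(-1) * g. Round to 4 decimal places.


Step 1: H is diagonal, so H^(-1) * g = [0.0202, 0.4777].
Step 2: g^T H^(-1) g = sum_i g_i^2 / H_ii
  = (0.2022)^2/10 + (4.7766)^2/10
  = 0.0041 + 2.2816 = 2.2857
Step 3: Objective decrease = 0.5 * g^T H^(-1) g = 1.1428


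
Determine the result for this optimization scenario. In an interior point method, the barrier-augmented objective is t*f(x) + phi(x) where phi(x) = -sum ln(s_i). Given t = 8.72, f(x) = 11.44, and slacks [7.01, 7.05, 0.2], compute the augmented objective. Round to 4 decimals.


Step 1: Compute log-barrier.
ln values: [1.9473, 1.953, -1.6094]
phi = -(1.9473 + 1.953 - 1.6094) = -2.2909
Step 2: Compute augmented objective.
t*f(x) = 8.72*11.44 = 99.7568
Total = 99.7568 - 2.2909 = 97.4659


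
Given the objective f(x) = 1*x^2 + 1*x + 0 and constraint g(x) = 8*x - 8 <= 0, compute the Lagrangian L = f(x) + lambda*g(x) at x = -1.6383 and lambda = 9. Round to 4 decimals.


Step 1: Evaluate f(x).
f(-1.6383) = 1*(-1.6383)^2 + 1*(-1.6383) + 0 = 1.0457
Step 2: Evaluate g(x).
g(-1.6383) = 8*-1.6383 - 8 = -21.1064
Step 3: Compute Lagrangian.
L = 1.0457 + 9*-21.1064 = -188.9119


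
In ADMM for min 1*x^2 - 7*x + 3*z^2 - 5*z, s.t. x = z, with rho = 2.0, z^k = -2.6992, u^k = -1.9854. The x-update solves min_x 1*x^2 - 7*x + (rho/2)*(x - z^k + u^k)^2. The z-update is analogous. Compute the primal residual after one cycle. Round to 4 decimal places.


ADMM iteration with rho = 2.0, z^k = -2.6992, u^k = -1.9854
Step 1: x-update.
Minimize 1*x^2 - 7*x + (2.0/2)*(x + 2.6992 - 1.9854)^2
FOC: (2*1 + 2.0)*x = 7 + 2.0*(-2.6992 + 1.9854)
x^{k+1} = 1.3931
Step 2: z-update.
Minimize 3*z^2 - 5*z + (2.0/2)*(1.3931 - z - 1.9854)^2
FOC: (2*3 + 2.0)*z = 5 + 2.0*(1.3931 - 1.9854)
z^{k+1} = 0.4769
Step 3: u-update.
u^{k+1} = -1.9854 + 1.3931 - 0.4769 = -1.0692
Step 4: Primal residual = |1.3931 - 0.4769| = 0.9162


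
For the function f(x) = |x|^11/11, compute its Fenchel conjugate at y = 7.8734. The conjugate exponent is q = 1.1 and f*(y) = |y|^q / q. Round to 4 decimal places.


The conjugate exponent q satisfies 1/p + 1/q = 1.
p = 11, so q = 11/(11 - 1) = 1.1
|y|^q = 7.8734^1.1 = 9.6778
f*(7.8734) = 9.6778 / 1.1 = 8.798


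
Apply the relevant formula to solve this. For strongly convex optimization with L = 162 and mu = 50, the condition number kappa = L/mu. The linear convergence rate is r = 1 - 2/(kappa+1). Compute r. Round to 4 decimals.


Step 1: Compute the condition number.
kappa = L/mu = 162/50 = 3.24
Step 2: Compute the convergence rate.
r = 1 - 2/(kappa + 1) = 1 - 2*mu/(L + mu) = (L - mu)/(L + mu) = 112/212 = 0.5283


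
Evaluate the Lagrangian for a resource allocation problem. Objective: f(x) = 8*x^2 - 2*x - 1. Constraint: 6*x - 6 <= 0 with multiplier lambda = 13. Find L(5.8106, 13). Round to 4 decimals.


Step 1: Evaluate f(x).
f(5.8106) = 8*5.8106^2 - 2*5.8106 - 1 = 257.4834
Step 2: Evaluate g(x).
g(5.8106) = 6*5.8106 - 6 = 28.8636
Step 3: Compute Lagrangian.
L = 257.4834 + 13*28.8636 = 632.7102


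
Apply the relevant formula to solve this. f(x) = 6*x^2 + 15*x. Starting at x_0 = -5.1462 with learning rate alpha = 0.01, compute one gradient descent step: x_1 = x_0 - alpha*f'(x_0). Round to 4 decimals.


We compute the gradient at x_0 and apply the update.
f'(x) = 12*x + 15
f'(-5.1462) = 12*-5.1462 + 15 = -46.7544
x_1 = -5.1462 - 0.01*-46.7544 = -4.6787


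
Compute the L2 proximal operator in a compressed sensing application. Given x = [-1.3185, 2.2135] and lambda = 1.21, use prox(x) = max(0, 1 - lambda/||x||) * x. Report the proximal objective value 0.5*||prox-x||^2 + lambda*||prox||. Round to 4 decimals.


Step 1: Compute ||x||.
||x|| = 2.5764
Step 2: Compute scaling factor.
scale = max(0, 1 - 1.21/2.5764) = 0.5304
Step 3: prox(x) = [-0.6993, 1.1739]
||prox(x)|| = 1.3664
Step 4: Proximal objective.
0.5*||prox-x||^2 = 0.7321
lambda*||prox|| = 1.6533
Total = 2.3854


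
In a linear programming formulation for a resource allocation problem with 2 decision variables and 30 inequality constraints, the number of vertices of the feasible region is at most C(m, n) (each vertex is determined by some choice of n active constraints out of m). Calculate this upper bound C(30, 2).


Each vertex corresponds to some choice of n active constraints out of m, so the number of vertices is at most C(m, n) = m! / (n!(m-n)!).
m = 30, n = 2
Numerator: 30 * 29
Denominator: 2! = 2
C(30, 2) = 435


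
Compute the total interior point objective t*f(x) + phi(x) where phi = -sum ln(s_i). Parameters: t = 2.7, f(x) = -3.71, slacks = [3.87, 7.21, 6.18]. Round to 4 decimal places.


Step 1: Compute log-barrier.
ln values: [1.3533, 1.9755, 1.8213]
phi = -(1.3533 + 1.9755 + 1.8213) = -5.15
Step 2: Compute augmented objective.
t*f(x) = 2.7*-3.71 = -10.017
Total = -10.017 - 5.15 = -15.167


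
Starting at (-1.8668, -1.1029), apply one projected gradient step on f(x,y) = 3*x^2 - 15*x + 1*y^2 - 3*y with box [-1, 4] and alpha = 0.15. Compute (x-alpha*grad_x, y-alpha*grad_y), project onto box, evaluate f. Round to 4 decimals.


Step 1: Compute gradient at (-1.8668, -1.1029).
grad_x = 2*3*-1.8668 - 15 = -26.2008
grad_y = 2*1*-1.1029 - 3 = -5.2058
Step 2: Gradient step.
x_raw = -1.8668 - 0.15*-26.2008 = 2.0633
y_raw = -1.1029 - 0.15*-5.2058 = -0.322
Step 3: Project onto [-1, 4].
x_proj = clip(2.0633) = 2.0633
y_proj = clip(-0.322) = -0.322
Step 4: Evaluate f.
f(2.0633, -0.322) = -17.1081


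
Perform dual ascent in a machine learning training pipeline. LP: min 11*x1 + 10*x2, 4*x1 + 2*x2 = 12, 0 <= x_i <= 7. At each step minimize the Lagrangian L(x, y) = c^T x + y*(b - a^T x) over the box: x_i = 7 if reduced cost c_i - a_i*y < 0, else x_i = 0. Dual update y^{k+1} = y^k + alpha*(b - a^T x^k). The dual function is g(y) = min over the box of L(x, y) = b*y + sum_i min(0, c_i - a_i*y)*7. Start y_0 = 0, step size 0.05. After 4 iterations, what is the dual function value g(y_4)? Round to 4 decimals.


Dual ascent for LP: min 11*x1 + 10*x2, 4*x1 + 2*x2 = 12, 0 <= x_i <= 7
Step 1: y^k = 0.0, reduced costs: (11.0, 10.0)
  x^k = (0.0, 0.0), subgradient = b - a^T x = 12.0
  y^{k+1} = 0.0 + 0.05*12.0 = 0.6
Step 2: y^k = 0.6, reduced costs: (8.6, 8.8)
  x^k = (0.0, 0.0), subgradient = b - a^T x = 12.0
  y^{k+1} = 0.6 + 0.05*12.0 = 1.2
Step 3: y^k = 1.2, reduced costs: (6.2, 7.6)
  x^k = (0.0, 0.0), subgradient = b - a^T x = 12.0
  y^{k+1} = 1.2 + 0.05*12.0 = 1.8
Step 4: y^k = 1.8, reduced costs: (3.8, 6.4)
  x^k = (0.0, 0.0), subgradient = b - a^T x = 12.0
  y^{k+1} = 1.8 + 0.05*12.0 = 2.4
Dual objective at y_4 = 2.4: reduced costs (1.4, 5.2), box minimizer x = (0.0, 0.0)
g(y_4) = b*y + (c1 - a1*y)*x1 + (c2 - a2*y)*x2 = 12*2.4 + 1.4*0.0 + 5.2*0.0 = 28.8 + 0.0 + 0.0 = 28.8


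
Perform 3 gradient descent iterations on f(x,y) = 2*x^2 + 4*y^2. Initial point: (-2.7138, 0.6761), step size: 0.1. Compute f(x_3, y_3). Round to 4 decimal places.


Gradient descent on f(x,y) = 2*x^2 + 4*y^2.
Starting point: (-2.7138, 0.6761), alpha = 0.1
Step 1: grad_x = 2*2*-2.7138 = -10.8552, grad_y = 2*4*0.6761 = 5.4088
  x_1 = -2.7138 - 0.1*-10.8552 = -1.6283
  y_1 = 0.6761 - 0.1*5.4088 = 0.1352
Step 2: grad_x = 2*2*-1.6283 = -6.5131, grad_y = 2*4*0.1352 = 1.0818
  x_2 = -1.6283 - 0.1*-6.5131 = -0.977
  y_2 = 0.1352 - 0.1*1.0818 = 0.027
Step 3: grad_x = 2*2*-0.977 = -3.9079, grad_y = 2*4*0.027 = 0.2164
  x_3 = -0.977 - 0.1*-3.9079 = -0.5862
  y_3 = 0.027 - 0.1*0.2164 = 0.0054
f(-0.5862, 0.0054) = 2*(-0.5862)^2 + 4*0.0054^2 = 0.6873


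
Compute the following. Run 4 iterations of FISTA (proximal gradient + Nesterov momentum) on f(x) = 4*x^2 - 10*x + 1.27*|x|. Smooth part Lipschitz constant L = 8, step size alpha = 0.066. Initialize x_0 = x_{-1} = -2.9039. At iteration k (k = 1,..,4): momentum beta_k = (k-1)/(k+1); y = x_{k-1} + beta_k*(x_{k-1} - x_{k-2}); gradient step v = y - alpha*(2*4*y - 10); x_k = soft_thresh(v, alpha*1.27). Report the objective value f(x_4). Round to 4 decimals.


FISTA on f(x) = 4*x^2 - 10*x + 1.27*|x|
L = 8, alpha = 0.066
Iteration 1: beta = 0.0, y = -2.9039 + 0.0*(-2.9039 + 2.9039) = -2.9039
  grad(y) = -33.2312, v = y - alpha*grad = -0.7106
  prox(v) = soft_thresh(-0.7106, 0.0838) = -0.6268
Iteration 2: beta = 0.3333, y = -0.6268 + 0.3333*(-0.6268 + 2.9039) = 0.1322
  grad(y) = -8.9424, v = y - alpha*grad = 0.7224
  prox(v) = soft_thresh(0.7224, 0.0838) = 0.6386
Iteration 3: beta = 0.5, y = 0.6386 + 0.5*(0.6386 + 0.6268) = 1.2713
  grad(y) = 0.1703, v = y - alpha*grad = 1.26
  prox(v) = soft_thresh(1.26, 0.0838) = 1.1762
Iteration 4: beta = 0.6, y = 1.1762 + 0.6*(1.1762 - 0.6386) = 1.4988
  grad(y) = 1.9905, v = y - alpha*grad = 1.3674
  prox(v) = soft_thresh(1.3674, 0.0838) = 1.2836
f(x_4) = 4*1.2836^2 - 10*1.2836 + 1.27*|1.2836| = -4.6153


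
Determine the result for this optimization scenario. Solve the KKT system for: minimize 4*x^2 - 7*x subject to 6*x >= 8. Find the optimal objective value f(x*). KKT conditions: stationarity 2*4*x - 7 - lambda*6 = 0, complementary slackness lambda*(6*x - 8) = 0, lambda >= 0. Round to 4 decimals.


Step 1: Try lambda = 0 (constraint inactive).
x_unc = 7/(2*4) = 0.875
Check: 6*0.875 = 5.25 < 8 -- violated!
Step 2: Constraint must be active: 6*x = 8
x* = 8/6 = 4/3 = 1.3333 (rounded; the exact value 4/3 is used below)
lambda = (2*4*(4/3) - 7)/6 = 0.6111
Step 3: Compute optimal value.
f(x*) = 4*(4/3)^2 - 7*(4/3) = -2.2222


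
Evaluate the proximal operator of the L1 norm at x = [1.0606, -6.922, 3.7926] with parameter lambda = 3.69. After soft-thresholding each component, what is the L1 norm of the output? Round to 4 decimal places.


Soft-thresholding with lambda = 3.69:
prox(1.0606) = sign(1.0606)*max(|1.0606| - 3.69, 0) = 0.0
prox(-6.922) = sign(-6.922)*max(|-6.922| - 3.69, 0) = -3.232
prox(3.7926) = sign(3.7926)*max(|3.7926| - 3.69, 0) = 0.1026
prox(x) = [0.0, -3.232, 0.1026]
||prox(x)||_1 = 0.0 + 3.232 + 0.1026 = 3.3346
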